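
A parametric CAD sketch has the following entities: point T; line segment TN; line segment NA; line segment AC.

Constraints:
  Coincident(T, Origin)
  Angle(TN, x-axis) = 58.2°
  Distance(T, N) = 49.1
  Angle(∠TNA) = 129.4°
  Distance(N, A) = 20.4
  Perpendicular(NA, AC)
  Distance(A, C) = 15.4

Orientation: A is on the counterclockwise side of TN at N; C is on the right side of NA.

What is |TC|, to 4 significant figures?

74.19

∠TNA = 129.4°, so NA runs at 58.2° + (180° − 129.4°) = 108.8° from the x-axis; with |NA| = 20.4, A = N + 20.4·(cos 108.8°, sin 108.8°) = (19.30, 61.04). NA is perpendicular to AC; with |AC| = 15.4 on the right of NA, C = A + 15.4·(0.9466, 0.3223) = (33.88, 66.00). Then |TC| = |C − T| = 74.19.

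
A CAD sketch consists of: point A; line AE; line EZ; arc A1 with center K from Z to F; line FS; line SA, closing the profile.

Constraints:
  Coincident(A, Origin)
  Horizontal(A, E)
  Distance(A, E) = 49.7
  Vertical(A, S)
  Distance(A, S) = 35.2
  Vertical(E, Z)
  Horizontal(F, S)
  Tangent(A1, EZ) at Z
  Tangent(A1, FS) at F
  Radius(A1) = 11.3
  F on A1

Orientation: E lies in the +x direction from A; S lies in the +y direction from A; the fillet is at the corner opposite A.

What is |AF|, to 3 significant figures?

52.1

The virtual corner opposite A is at (49.7, 35.2). A1 meets EZ tangentially, so KZ is at right angles to EZ and A1 meets FS tangentially, so KF is at right angles to FS, with radius 11.3, so the center K sits 11.3 in from both sides at K = (38.4, 23.9). That places the tangent points at Z = (49.7, 23.9) on EZ and F = (38.4, 35.2) on FS. Then |AF| = |F − A| = 52.1.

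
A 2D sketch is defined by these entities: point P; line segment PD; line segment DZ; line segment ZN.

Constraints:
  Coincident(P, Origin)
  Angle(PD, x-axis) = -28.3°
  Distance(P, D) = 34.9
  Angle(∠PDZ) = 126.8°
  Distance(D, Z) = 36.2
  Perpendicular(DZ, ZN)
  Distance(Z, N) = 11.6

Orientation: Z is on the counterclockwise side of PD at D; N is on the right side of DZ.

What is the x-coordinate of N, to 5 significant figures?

68.448

∠PDZ = 126.8°, so DZ runs at -28.3° + (180° − 126.8°) = 24.900° from the x-axis; with |DZ| = 36.2, Z = D + 36.2·(cos 24.900°, sin 24.900°) = (63.564, -1.3042). DZ is perpendicular to ZN; with |ZN| = 11.6 on the right of DZ, N = Z + 11.6·(0.42104, -0.90704) = (68.448, -11.826). So N.x = 68.448.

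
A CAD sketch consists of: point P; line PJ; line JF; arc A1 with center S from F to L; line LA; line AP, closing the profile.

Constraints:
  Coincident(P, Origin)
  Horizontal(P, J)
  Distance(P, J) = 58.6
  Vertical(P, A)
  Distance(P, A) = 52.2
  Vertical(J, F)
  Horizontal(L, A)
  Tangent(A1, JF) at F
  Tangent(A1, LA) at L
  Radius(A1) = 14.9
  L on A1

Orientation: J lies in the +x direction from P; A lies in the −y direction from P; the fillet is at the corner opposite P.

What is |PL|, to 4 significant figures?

68.08

The virtual corner opposite P is at (58.60, -52.20). Since A1 is tangent to JF there, SF ⟂ JF and since A1 is tangent to LA there, SL ⟂ LA, with radius 14.9, so the center S sits 14.9 in from both sides at S = (43.70, -37.30). That places the tangent points at F = (58.60, -37.30) on JF and L = (43.70, -52.20) on LA. Then |PL| = |L − P| = 68.08.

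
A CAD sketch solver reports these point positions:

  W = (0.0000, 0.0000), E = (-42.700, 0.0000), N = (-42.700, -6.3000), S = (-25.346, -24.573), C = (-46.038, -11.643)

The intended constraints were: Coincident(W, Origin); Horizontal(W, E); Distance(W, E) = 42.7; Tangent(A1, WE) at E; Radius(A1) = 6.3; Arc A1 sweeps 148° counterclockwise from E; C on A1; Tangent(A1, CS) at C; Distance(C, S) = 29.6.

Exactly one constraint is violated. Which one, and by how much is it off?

Distance(C, S) = 29.6 — off by 5.20.

W = (0.00, 0.00) ✓; W.y = 0.00, E.y = 0.00 ✓; |WE| = 42.70 ✓; ∠(NE, EW) = 90.00° ✓; |NE| = 6.300 ✓; bearing(N→C) − bearing(N→E) = 148.0° ✓; |NC| = 6.300 ✓; ∠(NC, CS) = 90.01° ✓; |CS| = 24.40 ✗.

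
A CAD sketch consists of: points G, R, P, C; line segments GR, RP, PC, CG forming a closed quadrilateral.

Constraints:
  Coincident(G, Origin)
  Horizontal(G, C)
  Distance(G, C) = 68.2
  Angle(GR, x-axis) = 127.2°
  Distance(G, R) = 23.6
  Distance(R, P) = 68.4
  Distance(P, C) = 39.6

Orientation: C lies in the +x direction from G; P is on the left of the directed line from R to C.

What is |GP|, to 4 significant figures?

63.22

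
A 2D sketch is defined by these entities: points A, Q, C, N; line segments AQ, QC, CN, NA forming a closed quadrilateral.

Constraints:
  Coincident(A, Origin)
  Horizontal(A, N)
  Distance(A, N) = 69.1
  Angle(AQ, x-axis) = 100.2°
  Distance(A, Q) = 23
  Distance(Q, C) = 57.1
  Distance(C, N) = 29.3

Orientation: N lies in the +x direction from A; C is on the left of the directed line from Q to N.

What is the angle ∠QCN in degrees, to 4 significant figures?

121.5°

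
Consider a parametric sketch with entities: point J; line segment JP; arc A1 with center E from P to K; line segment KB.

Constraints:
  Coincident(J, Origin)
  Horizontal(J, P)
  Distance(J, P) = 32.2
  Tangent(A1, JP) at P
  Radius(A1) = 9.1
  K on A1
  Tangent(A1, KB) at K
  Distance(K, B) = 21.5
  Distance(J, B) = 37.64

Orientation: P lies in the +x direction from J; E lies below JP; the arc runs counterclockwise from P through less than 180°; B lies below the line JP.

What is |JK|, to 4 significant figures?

24.72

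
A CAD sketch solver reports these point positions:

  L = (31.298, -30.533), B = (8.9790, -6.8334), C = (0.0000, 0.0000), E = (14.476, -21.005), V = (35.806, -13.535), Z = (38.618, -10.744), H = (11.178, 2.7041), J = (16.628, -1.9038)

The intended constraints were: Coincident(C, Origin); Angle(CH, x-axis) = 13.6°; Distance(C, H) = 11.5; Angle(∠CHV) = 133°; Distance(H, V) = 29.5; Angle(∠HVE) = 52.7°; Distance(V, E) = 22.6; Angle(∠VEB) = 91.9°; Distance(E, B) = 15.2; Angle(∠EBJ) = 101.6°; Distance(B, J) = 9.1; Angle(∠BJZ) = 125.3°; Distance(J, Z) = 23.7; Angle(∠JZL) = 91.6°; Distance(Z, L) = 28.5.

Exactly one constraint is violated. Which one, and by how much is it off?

Distance(Z, L) = 28.5 — off by 7.40.

C = (0.00, 0.00) ✓; CH at 13.60° ✓; |CH| = 11.50 ✓; ∠CHV = 133.0° ✓; |HV| = 29.50 ✓; ∠HVE = 52.70° ✓; |VE| = 22.60 ✓; ∠VEB = 91.90° ✓; |EB| = 15.20 ✓; ∠EBJ = 101.6° ✓; |BJ| = 9.100 ✓; ∠BJZ = 125.3° ✓; |JZ| = 23.70 ✓; ∠JZL = 91.60° ✓; |ZL| = 21.10 ✗.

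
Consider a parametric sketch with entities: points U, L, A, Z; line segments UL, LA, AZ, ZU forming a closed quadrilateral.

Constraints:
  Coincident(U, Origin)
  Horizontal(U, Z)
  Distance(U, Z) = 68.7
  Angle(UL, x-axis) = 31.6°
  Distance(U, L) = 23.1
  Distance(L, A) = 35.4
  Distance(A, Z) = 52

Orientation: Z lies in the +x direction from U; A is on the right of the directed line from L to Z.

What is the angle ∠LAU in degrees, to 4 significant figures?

39.65°

U is at the origin; U and Z share the same y with |UZ| = 68.7 and Z in +x, so Z = (68.7, 0). UL runs at 31.6° with |UL| = 23.1, so L = (19.67, 12.10). A is determined by |LA| = 35.4 and |AZ| = 52.0 together: it lies at the intersection of circle(L, 35.4) and circle(Z, 52.0). With |LZ| = 50.50, the foot of the radical line on LZ is 10.88 from L and the perpendicular offset is √(35.4² − 10.88²) = 33.69. Taking the right-of-LZ solution: A = (22.17, -23.21).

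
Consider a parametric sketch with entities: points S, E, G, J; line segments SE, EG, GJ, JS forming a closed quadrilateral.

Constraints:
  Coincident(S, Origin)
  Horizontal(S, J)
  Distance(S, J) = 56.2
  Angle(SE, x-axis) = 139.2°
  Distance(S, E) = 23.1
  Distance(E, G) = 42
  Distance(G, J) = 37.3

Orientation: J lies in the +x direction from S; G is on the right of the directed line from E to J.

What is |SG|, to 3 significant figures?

20.0

S is at the origin; SJ is horizontal with |SJ| = 56.2 and J in +x, so J = (56.2, 0). SE runs at 139.2° with |SE| = 23.1, so E = (-17.5, 15.1). G is determined by |EG| = 42.0 and |GJ| = 37.3 together: it lies at the intersection of circle(E, 42.0) and circle(J, 37.3). With |EJ| = 75.2, the foot of the radical line on EJ is 40.1 from E and the perpendicular offset is √(42.0² − 40.1²) = 12.5. Taking the right-of-EJ solution: G = (19.3, -5.23).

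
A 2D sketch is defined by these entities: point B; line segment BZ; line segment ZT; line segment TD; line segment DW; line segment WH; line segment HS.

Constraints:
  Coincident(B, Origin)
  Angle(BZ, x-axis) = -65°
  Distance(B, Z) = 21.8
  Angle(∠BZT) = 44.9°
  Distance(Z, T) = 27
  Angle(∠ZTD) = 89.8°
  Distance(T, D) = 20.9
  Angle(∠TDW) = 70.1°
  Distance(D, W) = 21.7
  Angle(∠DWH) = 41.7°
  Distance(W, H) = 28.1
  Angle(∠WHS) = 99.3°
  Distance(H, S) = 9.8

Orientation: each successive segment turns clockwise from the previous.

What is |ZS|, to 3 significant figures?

39.4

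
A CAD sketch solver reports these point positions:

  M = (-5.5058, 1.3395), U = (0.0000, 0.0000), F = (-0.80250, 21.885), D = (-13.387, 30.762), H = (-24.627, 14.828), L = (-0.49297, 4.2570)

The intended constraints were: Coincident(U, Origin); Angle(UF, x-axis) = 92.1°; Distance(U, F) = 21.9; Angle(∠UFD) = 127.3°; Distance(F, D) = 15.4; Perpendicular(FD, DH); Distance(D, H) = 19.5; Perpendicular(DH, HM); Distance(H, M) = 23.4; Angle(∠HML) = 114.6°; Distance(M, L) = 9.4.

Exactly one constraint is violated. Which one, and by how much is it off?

Distance(M, L) = 9.4 — off by 3.60.

U = (0.00, 0.00) ✓; UF at 92.10° ✓; |UF| = 21.90 ✓; ∠UFD = 127.3° ✓; |FD| = 15.40 ✓; ∠(FD, DH) = 90.00° ✓; |DH| = 19.50 ✓; ∠(DH, HM) = 90.00° ✓; |HM| = 23.40 ✓; ∠HML = 114.6° ✓; |ML| = 5.800 ✗.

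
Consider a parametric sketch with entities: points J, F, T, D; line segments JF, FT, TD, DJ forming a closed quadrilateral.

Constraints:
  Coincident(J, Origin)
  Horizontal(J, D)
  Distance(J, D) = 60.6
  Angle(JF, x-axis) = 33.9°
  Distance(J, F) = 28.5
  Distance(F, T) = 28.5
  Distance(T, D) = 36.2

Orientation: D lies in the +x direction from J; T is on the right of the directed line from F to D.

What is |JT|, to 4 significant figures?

29.38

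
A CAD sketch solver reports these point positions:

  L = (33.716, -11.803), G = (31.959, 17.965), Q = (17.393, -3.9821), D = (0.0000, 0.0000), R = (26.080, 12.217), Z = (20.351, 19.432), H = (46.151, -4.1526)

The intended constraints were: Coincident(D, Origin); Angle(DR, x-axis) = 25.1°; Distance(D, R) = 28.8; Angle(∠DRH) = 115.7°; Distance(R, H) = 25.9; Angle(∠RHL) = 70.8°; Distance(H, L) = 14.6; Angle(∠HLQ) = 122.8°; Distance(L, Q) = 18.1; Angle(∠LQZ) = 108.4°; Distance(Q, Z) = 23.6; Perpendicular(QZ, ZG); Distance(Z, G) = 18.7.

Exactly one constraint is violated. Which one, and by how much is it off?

Distance(Z, G) = 18.7 — off by 7.00.

D = (0.00, 0.00) ✓; DR at 25.10° ✓; |DR| = 28.80 ✓; ∠DRH = 115.7° ✓; |RH| = 25.90 ✓; ∠RHL = 70.80° ✓; |HL| = 14.60 ✓; ∠HLQ = 122.8° ✓; |LQ| = 18.10 ✓; ∠LQZ = 108.4° ✓; |QZ| = 23.60 ✓; ∠(QZ, ZG) = 90.00° ✓; |ZG| = 11.70 ✗.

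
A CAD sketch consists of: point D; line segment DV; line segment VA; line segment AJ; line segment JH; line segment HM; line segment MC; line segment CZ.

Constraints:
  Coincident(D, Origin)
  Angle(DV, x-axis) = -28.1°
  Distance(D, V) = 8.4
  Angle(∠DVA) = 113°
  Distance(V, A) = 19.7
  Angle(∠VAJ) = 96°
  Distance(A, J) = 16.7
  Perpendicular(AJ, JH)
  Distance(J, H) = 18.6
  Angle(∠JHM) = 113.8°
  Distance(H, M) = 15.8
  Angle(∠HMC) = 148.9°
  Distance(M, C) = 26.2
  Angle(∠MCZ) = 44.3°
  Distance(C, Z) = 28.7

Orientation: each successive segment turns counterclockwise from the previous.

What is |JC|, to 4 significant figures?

45.87

D is at the origin; DV runs at -28.1° with length 8.4, so V = (7.410, -3.956). ∠DVA = 113.0° gives VA at 38.90° from the x-axis; with |VA| = 19.7, A = (22.74, 8.414). ∠VAJ = 96.0° gives AJ at 122.9° from the x-axis; with |AJ| = 16.7, J = (13.67, 22.44). The perpendicularity gives JH at right angles to AJ, so JH runs at -147.1°; with |JH| = 18.6, H = (-1.947, 12.33). ∠JHM = 113.8° gives HM at -80.90° from the x-axis; with |HM| = 15.8, M = (0.5522, -3.268). ∠HMC = 148.9° gives MC at -49.80° from the x-axis; with |MC| = 26.2, C = (17.46, -23.28). Then |JC| = |C − J| = 45.87.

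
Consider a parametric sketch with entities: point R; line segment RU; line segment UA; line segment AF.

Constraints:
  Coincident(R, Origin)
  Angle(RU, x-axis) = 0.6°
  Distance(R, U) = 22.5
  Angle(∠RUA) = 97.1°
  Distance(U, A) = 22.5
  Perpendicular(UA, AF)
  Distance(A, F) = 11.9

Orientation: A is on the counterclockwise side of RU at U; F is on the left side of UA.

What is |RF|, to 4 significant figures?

27.35

R is at the origin; RU runs at 0.6° with length 22.5, so U = 22.5·(cos 0.6°, sin 0.6°) = (22.50, 0.2356). ∠RUA = 97.1°, so UA runs at 0.6° + (180° − 97.1°) = 83.50° from the x-axis; with |UA| = 22.5, A = U + 22.5·(cos 83.50°, sin 83.50°) = (25.05, 22.59). UA ⟂ AF; with |AF| = 11.9 on the left of UA, F = A + 11.9·(-0.9936, 0.1132) = (13.22, 23.94). Then |RF| = |F − R| = 27.35.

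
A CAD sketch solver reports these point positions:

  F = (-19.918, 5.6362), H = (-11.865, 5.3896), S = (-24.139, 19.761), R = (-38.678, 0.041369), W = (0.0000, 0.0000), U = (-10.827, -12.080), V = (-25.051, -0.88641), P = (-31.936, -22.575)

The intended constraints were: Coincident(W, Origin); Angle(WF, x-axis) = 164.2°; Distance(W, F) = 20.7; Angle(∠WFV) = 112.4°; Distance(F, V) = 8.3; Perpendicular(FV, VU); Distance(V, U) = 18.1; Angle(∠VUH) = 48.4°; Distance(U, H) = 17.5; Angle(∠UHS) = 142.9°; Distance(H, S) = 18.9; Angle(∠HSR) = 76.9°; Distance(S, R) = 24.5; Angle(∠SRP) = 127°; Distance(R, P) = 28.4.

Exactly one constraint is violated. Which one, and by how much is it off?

Distance(R, P) = 28.4 — off by 4.80.

W = (0.00, 0.00) ✓; WF at 164.2° ✓; |WF| = 20.70 ✓; ∠WFV = 112.4° ✓; |FV| = 8.300 ✓; ∠(FV, VU) = 90.00° ✓; |VU| = 18.10 ✓; ∠VUH = 48.40° ✓; |UH| = 17.50 ✓; ∠UHS = 142.9° ✓; |HS| = 18.90 ✓; ∠HSR = 76.90° ✓; |SR| = 24.50 ✓; ∠SRP = 127.0° ✓; |RP| = 23.60 ✗.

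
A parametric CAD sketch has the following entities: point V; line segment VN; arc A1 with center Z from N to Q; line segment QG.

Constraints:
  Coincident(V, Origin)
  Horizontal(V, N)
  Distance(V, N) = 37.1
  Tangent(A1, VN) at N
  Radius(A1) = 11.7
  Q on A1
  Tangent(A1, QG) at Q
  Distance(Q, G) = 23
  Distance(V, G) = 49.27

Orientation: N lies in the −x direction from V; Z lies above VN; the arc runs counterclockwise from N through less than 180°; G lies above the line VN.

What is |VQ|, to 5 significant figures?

29.935

Checks: |ZQ| = 11.70 ✓; ∠(ZQ, QG) = 90.00° ✓; |QG| = 23.00 ✓; |VG| = 49.27 ✓.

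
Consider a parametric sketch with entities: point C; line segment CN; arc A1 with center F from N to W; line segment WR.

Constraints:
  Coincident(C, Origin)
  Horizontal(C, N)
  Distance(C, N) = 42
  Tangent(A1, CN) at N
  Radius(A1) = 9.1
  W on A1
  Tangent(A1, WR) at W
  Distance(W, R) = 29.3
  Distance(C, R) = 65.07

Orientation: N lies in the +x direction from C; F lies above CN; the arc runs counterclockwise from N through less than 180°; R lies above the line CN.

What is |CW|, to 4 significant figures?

51.78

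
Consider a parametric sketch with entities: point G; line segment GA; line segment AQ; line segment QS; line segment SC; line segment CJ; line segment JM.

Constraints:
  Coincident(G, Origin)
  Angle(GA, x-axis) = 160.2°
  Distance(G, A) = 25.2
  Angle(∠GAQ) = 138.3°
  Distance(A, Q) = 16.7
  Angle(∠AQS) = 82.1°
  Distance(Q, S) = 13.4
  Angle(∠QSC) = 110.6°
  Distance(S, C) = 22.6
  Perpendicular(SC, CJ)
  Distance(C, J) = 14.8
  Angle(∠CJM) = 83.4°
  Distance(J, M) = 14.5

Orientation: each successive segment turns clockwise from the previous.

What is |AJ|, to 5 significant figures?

11.114

∠QSC = 110.6° gives SC at -48.800° from the x-axis; with |SC| = 22.6, C = (-4.2492, 10.923). SC is perpendicular to CJ, so CJ runs at -138.80°; with |CJ| = 14.8, J = (-15.385, 1.1739). Then |AJ| = |J − A| = 11.114.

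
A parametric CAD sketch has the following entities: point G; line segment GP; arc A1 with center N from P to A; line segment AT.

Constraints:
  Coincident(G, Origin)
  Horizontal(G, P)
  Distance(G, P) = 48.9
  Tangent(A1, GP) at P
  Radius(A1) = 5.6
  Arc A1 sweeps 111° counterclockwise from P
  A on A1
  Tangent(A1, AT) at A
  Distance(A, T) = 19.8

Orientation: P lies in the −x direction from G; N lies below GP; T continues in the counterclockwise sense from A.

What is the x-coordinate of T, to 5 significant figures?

-47.032

On A1, P sits at bearing 90° from N; a 111° counterclockwise sweep puts A at bearing 201°, so A = N + 5.6·(cos 201°, sin 201°) = (-54.128, -7.6069). Since A1 is tangent to AT there, NA ⟂ AT, so AT runs along (−sin 201°, cos 201°); with |AT| = 19.8, T = (-47.032, -26.092). So T.x = -47.032.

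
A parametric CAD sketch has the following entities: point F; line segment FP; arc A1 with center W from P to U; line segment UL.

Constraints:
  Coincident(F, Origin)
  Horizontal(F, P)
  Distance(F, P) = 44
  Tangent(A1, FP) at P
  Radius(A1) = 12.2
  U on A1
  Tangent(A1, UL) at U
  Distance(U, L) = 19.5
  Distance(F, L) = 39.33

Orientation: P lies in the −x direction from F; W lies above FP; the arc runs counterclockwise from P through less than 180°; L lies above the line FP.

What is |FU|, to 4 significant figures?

33.47

F is at the origin; FP is horizontal with |FP| = 44.0 and P on the −x side, so P = (-44.00, 0.000). The tangent condition forces WP to be normal to FP, so W = P + (0, 12.2) = (-44.00, 12.20). Since WU ⟂ UL (tangency), |WL| = √(12.2² + 19.5²) = 23.00 regardless of where U sits on A1. So L lies on both circle(F, 39.33) and circle(W, 23.00); the above-FP intersection is L = (-27.45, 28.17). U is the foot of the tangent from L: U = (-32.16, 9.249).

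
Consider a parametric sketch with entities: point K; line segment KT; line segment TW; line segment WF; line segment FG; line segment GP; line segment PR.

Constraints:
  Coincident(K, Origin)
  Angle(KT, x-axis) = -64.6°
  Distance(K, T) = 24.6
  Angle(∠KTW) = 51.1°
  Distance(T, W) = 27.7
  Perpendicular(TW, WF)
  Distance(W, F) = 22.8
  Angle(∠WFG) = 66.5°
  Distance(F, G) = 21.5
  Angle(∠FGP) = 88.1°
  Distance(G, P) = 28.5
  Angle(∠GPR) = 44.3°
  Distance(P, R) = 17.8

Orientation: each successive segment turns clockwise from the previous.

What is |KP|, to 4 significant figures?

31.03

K is at the origin; KT runs at -64.6° with length 24.6, so T = (10.55, -22.22). ∠KTW = 51.1° gives TW at 166.5° from the x-axis; with |TW| = 27.7, W = (-16.38, -15.76). TW is perpendicular to WF, so WF runs at 76.50°; with |WF| = 22.8, F = (-11.06, 6.414). ∠WFG = 66.5° gives FG at -37.00° from the x-axis; with |FG| = 21.5, G = (6.110, -6.525). ∠FGP = 88.1° gives GP at -128.9° from the x-axis; with |GP| = 28.5, P = (-11.79, -28.70). Then |KP| = |P − K| = 31.03.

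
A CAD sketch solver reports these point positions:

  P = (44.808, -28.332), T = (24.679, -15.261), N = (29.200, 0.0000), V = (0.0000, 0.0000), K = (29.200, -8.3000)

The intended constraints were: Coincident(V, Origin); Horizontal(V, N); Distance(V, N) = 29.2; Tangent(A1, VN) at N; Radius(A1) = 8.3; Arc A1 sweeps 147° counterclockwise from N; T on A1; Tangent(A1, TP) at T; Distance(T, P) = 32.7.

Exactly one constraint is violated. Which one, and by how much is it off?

Distance(T, P) = 32.7 — off by 8.70.

V = (0.00, 0.00) ✓; V.y = 0.00, N.y = 0.00 ✓; |VN| = 29.20 ✓; ∠(KN, NV) = 90.00° ✓; |KN| = 8.300 ✓; bearing(K→T) − bearing(K→N) = 147.0° ✓; |KT| = 8.300 ✓; ∠(KT, TP) = 90.00° ✓; |TP| = 24.00 ✗.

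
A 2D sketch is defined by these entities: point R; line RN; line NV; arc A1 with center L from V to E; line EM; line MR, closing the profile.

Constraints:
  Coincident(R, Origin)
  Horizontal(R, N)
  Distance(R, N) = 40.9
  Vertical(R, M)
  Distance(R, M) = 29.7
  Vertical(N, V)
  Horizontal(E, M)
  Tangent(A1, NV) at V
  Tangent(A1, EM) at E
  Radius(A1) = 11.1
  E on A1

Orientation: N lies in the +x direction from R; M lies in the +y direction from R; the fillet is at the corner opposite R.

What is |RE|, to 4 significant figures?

42.07

The virtual corner opposite R is at (40.90, 29.70). Tangency of A1 to NV means the radius LV is perpendicular to NV and A1 meets EM tangentially, so LE is at right angles to EM, with radius 11.1, so the center L sits 11.1 in from both sides at L = (29.80, 18.60). That places the tangent points at V = (40.90, 18.60) on NV and E = (29.80, 29.70) on EM. Then |RE| = |E − R| = 42.07.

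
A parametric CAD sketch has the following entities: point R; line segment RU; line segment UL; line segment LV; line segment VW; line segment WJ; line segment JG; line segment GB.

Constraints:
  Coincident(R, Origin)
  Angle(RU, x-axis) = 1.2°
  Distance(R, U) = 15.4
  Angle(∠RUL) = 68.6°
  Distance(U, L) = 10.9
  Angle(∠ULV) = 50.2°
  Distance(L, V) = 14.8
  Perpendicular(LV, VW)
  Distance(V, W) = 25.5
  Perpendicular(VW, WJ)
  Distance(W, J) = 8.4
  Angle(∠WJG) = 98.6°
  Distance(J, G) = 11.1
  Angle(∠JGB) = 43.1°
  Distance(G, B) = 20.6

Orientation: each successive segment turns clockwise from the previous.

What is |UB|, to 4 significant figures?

23.49

∠WJG = 98.6° gives JG at -141.4° from the x-axis; with |JG| = 11.1, G = (21.84, 1.460). ∠JGB = 43.1° gives GB at 81.70° from the x-axis; with |GB| = 20.6, B = (24.82, 21.84). Then |UB| = |B − U| = 23.49.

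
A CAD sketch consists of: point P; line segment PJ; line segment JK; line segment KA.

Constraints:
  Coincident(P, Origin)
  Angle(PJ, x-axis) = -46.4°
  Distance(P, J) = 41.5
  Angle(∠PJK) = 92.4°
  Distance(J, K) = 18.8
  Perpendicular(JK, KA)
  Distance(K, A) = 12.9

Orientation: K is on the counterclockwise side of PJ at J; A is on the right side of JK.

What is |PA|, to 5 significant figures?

58.114

∠PJK = 92.4°, so JK runs at -46.4° + (180° − 92.4°) = 41.200° from the x-axis; with |JK| = 18.8, K = J + 18.8·(cos 41.200°, sin 41.200°) = (42.765, -17.670). The perpendicularity gives KA at right angles to JK; with |KA| = 12.9 on the right of JK, A = K + 12.9·(0.65869, -0.75241) = (51.262, -27.376). Then |PA| = |A − P| = 58.114.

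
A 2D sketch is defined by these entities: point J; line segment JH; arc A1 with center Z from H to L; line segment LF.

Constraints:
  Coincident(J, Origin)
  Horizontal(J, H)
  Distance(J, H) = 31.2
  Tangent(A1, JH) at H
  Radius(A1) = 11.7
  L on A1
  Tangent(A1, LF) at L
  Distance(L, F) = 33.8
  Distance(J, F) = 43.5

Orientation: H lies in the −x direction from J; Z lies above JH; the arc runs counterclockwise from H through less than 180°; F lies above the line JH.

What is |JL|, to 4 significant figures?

21.76

J is at the origin; JH is horizontal with |JH| = 31.2 and H on the −x side, so H = (-31.20, 0.000). The tangent condition forces ZH to be normal to JH, so Z = H + (0, 11.7) = (-31.20, 11.70). Since ZL ⟂ LF (tangency), |ZF| = √(11.7² + 33.8²) = 35.77 regardless of where L sits on A1. So F lies on both circle(J, 43.5) and circle(Z, 35.77); the above-JH intersection is F = (-11.93, 41.83). L is the foot of the tangent from F: L = (-19.82, 8.967).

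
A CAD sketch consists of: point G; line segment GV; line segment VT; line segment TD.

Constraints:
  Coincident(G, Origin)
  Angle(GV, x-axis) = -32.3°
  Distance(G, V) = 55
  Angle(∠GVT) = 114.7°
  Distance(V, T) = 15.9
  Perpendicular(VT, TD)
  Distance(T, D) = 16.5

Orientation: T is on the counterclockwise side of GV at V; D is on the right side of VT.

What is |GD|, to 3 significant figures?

77.0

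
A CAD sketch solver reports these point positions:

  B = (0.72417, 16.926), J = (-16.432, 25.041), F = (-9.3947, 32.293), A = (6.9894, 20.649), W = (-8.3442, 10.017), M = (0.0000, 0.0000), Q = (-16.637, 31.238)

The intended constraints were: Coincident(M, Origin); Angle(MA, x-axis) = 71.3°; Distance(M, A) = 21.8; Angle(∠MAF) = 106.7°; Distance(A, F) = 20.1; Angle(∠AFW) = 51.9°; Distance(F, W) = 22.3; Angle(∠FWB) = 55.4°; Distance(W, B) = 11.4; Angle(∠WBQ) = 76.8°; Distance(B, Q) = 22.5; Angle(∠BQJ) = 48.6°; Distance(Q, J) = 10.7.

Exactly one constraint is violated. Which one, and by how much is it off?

Distance(Q, J) = 10.7 — off by 4.50.

M = (0.00, 0.00) ✓; MA at 71.30° ✓; |MA| = 21.80 ✓; ∠MAF = 106.7° ✓; |AF| = 20.10 ✓; ∠AFW = 51.90° ✓; |FW| = 22.30 ✓; ∠FWB = 55.40° ✓; |WB| = 11.40 ✓; ∠WBQ = 76.80° ✓; |BQ| = 22.50 ✓; ∠BQJ = 48.60° ✓; |QJ| = 6.200 ✗.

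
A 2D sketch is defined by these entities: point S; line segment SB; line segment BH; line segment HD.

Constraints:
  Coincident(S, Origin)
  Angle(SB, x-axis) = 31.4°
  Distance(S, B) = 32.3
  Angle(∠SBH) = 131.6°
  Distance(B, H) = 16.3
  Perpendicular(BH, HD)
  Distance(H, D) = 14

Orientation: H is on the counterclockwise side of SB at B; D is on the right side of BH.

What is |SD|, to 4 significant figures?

53.67

S is at the origin; SB runs at 31.4° with length 32.3, so B = 32.3·(cos 31.4°, sin 31.4°) = (27.57, 16.83). ∠SBH = 131.6°, so BH runs at 31.4° + (180° − 131.6°) = 79.80° from the x-axis; with |BH| = 16.3, H = B + 16.3·(cos 79.80°, sin 79.80°) = (30.46, 32.87). The perpendicularity gives HD at right angles to BH; with |HD| = 14.0 on the right of BH, D = H + 14.0·(0.9842, -0.1771) = (44.23, 30.39). Then |SD| = |D − S| = 53.67.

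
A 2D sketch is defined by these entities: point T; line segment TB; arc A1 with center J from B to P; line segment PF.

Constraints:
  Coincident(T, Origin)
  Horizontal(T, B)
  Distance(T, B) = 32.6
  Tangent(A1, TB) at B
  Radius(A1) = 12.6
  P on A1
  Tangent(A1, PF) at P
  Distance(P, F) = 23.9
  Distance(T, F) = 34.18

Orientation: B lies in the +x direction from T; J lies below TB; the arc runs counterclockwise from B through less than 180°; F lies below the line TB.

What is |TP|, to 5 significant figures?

22.383

Checks: |JP| = 12.60 ✓; ∠(JP, PF) = 90.00° ✓; |PF| = 23.90 ✓; |TF| = 34.18 ✓.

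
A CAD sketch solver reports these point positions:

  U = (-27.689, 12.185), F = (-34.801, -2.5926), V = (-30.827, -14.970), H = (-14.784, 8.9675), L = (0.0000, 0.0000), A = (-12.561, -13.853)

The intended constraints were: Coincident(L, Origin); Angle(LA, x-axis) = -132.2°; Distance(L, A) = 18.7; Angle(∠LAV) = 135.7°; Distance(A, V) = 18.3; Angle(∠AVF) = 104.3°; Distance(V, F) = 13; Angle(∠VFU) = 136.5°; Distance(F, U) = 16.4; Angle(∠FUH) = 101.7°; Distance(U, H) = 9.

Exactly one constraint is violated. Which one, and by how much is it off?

Distance(U, H) = 9 — off by 4.30.

L = (0.00, 0.00) ✓; LA at -132.2° ✓; |LA| = 18.70 ✓; ∠LAV = 135.7° ✓; |AV| = 18.30 ✓; ∠AVF = 104.3° ✓; |VF| = 13.00 ✓; ∠VFU = 136.5° ✓; |FU| = 16.40 ✓; ∠FUH = 101.7° ✓; |UH| = 13.30 ✗.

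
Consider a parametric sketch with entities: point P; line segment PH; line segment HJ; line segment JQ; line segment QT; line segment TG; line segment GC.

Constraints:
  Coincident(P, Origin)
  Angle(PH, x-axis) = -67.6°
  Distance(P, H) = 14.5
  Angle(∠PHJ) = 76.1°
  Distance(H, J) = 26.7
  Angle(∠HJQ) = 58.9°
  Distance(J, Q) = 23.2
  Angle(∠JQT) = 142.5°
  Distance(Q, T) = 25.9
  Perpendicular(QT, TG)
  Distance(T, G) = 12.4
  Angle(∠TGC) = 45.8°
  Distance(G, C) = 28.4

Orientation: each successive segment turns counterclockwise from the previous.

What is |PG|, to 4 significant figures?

17.79

∠JQT = 142.5° gives QT at -165.1° from the x-axis; with |QT| = 25.9, T = (-19.40, 4.657). QT is perpendicular to TG, so TG runs at -75.10°; with |TG| = 12.4, G = (-16.22, -7.326). Then |PG| = |G − P| = 17.79.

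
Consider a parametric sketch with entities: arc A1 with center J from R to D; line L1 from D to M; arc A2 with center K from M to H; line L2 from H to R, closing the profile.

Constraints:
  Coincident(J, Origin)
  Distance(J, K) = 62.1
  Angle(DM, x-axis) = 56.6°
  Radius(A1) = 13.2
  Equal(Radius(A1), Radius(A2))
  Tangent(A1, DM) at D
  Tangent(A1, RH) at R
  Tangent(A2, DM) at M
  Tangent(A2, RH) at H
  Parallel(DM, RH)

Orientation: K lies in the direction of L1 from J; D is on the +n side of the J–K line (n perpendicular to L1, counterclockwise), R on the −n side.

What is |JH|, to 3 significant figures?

63.5

The slot axis is L1's direction at 56.6°, so u = (cos 56.6°, sin 56.6°) = (0.550, 0.835) and n = (−sin 56.6°, cos 56.6°) = (-0.835, 0.550). J is at the origin and K lies 62.1 along u from J, so K = 62.1·u = (34.2, 51.8). Tangency of A1 to both parallel lines with radius 13.2 puts D and R at J ± 13.2·n: D = (-11.0, 7.27), R = (11.0, -7.27). Equal radii place M and H the same way about K: M = K + 13.2·n = (23.2, 59.1), H = K − 13.2·n = (45.2, 44.6). Then |JH| = |H − J| = 63.5.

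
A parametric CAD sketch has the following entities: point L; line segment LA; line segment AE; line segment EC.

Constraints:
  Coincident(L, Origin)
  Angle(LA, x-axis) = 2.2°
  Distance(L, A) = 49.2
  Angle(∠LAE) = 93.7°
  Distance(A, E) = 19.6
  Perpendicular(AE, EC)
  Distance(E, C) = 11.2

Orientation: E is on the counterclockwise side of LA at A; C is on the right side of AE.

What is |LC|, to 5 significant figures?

64.455

∠LAE = 93.7°, so AE runs at 2.2° + (180° − 93.7°) = 88.500° from the x-axis; with |AE| = 19.6, E = A + 19.6·(cos 88.500°, sin 88.500°) = (49.677, 21.482). The perpendicularity gives EC at right angles to AE; with |EC| = 11.2 on the right of AE, C = E + 11.2·(0.99966, -0.026177) = (60.873, 21.189). Then |LC| = |C − L| = 64.455.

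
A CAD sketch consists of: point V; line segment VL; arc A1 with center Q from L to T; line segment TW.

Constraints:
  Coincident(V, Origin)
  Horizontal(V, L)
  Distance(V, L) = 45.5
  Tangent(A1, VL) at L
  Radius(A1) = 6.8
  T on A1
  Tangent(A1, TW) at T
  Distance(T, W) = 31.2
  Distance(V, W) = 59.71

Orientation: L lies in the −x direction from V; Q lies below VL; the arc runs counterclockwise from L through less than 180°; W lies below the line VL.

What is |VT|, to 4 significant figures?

52.79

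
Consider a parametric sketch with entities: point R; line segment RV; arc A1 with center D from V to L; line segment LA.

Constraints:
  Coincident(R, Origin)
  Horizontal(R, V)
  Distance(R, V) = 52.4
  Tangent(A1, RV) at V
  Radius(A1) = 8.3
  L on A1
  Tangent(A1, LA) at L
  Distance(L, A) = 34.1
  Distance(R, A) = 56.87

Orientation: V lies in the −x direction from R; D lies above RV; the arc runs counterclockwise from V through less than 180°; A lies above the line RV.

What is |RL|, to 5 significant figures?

44.755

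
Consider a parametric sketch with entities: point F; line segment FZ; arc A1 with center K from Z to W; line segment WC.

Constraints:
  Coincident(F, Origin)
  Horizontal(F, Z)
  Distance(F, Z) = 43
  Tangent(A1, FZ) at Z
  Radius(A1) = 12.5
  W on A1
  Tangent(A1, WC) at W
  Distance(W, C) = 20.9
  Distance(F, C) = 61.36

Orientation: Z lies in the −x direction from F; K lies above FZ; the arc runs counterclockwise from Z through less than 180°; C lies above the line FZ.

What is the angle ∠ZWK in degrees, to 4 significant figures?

21.49°

F is at the origin; FZ is horizontal with |FZ| = 43.0 and Z on the −x side, so Z = (-43.00, 0.000). Since A1 is tangent to FZ there, KZ ⟂ FZ, so K = Z + (0, 12.5) = (-43.00, 12.50). Since KW ⟂ WC (tangency), |KC| = √(12.5² + 20.9²) = 24.35 regardless of where W sits on A1. So C lies on both circle(F, 61.36) and circle(K, 24.35); the above-FZ intersection is C = (-49.77, 35.89). W is the foot of the tangent from C: W = (-34.48, 21.64).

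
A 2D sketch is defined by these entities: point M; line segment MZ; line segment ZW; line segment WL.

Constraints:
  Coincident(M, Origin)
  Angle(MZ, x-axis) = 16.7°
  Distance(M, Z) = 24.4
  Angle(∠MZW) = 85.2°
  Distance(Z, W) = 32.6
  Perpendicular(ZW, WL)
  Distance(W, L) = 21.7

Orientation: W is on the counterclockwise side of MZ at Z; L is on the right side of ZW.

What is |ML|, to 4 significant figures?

55.24

M is at the origin; MZ runs at 16.7° with length 24.4, so Z = 24.4·(cos 16.7°, sin 16.7°) = (23.37, 7.012). ∠MZW = 85.2°, so ZW runs at 16.7° + (180° − 85.2°) = 111.5° from the x-axis; with |ZW| = 32.6, W = Z + 32.6·(cos 111.5°, sin 111.5°) = (11.42, 37.34). ZW ⟂ WL; with |WL| = 21.7 on the right of ZW, L = W + 21.7·(0.9304, 0.3665) = (31.61, 45.30). Then |ML| = |L − M| = 55.24.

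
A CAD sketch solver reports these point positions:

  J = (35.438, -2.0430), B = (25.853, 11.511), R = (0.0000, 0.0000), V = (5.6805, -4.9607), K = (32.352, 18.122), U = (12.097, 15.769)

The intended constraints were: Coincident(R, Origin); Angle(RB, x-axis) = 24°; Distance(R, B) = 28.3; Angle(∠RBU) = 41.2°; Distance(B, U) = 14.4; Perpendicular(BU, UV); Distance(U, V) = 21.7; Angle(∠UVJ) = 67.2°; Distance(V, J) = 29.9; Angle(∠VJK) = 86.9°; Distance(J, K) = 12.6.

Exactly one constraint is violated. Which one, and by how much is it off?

Distance(J, K) = 12.6 — off by 7.80.

R = (0.00, 0.00) ✓; RB at 24.00° ✓; |RB| = 28.30 ✓; ∠RBU = 41.20° ✓; |BU| = 14.40 ✓; ∠(BU, UV) = 90.00° ✓; |UV| = 21.70 ✓; ∠UVJ = 67.20° ✓; |VJ| = 29.90 ✓; ∠VJK = 86.90° ✓; |JK| = 20.40 ✗.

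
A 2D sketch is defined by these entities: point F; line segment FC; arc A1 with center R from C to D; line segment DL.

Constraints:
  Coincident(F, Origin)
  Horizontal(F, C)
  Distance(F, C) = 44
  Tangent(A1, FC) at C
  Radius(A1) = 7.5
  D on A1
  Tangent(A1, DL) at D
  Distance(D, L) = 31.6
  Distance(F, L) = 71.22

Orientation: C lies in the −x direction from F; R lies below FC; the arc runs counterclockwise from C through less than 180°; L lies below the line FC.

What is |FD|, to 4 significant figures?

51.21

F is at the origin; FC is horizontal with |FC| = 44.0 and C on the −x side, so C = (-44.00, 0.000). The tangent condition forces RC to be normal to FC, so R = C + (0, -7.5) = (-44.00, -7.500). Since RD ⟂ DL (tangency), |RL| = √(7.5² + 31.6²) = 32.48 regardless of where D sits on A1. So L lies on both circle(F, 71.22) and circle(R, 32.48); the below-FC intersection is L = (-62.46, -34.22). D is the foot of the tangent from L: D = (-50.99, -4.778).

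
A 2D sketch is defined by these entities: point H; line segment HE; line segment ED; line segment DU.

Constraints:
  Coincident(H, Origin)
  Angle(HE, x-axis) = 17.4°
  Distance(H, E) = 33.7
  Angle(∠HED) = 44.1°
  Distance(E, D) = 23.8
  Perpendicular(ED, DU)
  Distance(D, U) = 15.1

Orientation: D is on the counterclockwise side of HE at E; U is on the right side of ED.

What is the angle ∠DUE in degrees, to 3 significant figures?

57.6°

H is at the origin; HE runs at 17.4° with length 33.7, so E = 33.7·(cos 17.4°, sin 17.4°) = (32.2, 10.1). ∠HED = 44.1°, so ED runs at 17.4° + (180° − 44.1°) = 153° from the x-axis; with |ED| = 23.8, D = E + 23.8·(cos 153°, sin 153°) = (10.9, 20.8). ED is perpendicular to DU; with |DU| = 15.1 on the right of ED, U = D + 15.1·(0.449, 0.893) = (17.7, 34.3). Then cos ∠DUE = UD·UE / (|UD||UE|), giving 57.6°.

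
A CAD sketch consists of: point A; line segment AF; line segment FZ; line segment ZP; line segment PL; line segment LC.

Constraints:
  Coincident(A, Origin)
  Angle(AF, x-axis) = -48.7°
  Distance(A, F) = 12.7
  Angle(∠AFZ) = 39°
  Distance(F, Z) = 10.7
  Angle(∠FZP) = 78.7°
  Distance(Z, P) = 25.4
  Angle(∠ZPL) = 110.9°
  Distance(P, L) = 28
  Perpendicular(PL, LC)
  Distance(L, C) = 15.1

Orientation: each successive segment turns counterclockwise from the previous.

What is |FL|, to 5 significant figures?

36.793

A is at the origin; AF runs at -48.7° with length 12.7, so F = (8.3820, -9.5411). ∠AFZ = 39.0° gives FZ at 92.300° from the x-axis; with |FZ| = 10.7, Z = (7.9526, 1.1503). ∠FZP = 78.7° gives ZP at -166.40° from the x-axis; with |ZP| = 25.4, P = (-16.735, -4.8223). ∠ZPL = 110.9° gives PL at -97.300° from the x-axis; with |PL| = 28.0, L = (-20.293, -32.595). Then |FL| = |L − F| = 36.793.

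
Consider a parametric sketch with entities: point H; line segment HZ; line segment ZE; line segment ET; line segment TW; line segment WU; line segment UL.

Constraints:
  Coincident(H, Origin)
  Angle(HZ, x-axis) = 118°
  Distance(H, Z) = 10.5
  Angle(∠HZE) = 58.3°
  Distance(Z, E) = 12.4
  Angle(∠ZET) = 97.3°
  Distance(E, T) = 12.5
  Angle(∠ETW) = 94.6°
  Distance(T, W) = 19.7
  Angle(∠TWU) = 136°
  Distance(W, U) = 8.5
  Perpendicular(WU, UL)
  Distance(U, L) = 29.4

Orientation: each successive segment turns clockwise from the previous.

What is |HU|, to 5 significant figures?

18.256

∠ETW = 94.6° gives TW at -171.80° from the x-axis; with |TW| = 19.7, W = (-11.269, -6.8144). ∠TWU = 136.0° gives WU at 144.20° from the x-axis; with |WU| = 8.5, U = (-18.163, -1.8422). Then |HU| = |U − H| = 18.256.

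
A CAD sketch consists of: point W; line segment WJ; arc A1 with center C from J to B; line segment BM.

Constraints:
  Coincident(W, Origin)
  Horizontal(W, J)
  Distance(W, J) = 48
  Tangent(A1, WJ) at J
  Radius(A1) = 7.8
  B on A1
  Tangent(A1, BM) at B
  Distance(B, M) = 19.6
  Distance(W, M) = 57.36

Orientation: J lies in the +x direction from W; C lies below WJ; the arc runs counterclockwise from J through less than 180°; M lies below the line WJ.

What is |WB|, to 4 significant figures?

42.50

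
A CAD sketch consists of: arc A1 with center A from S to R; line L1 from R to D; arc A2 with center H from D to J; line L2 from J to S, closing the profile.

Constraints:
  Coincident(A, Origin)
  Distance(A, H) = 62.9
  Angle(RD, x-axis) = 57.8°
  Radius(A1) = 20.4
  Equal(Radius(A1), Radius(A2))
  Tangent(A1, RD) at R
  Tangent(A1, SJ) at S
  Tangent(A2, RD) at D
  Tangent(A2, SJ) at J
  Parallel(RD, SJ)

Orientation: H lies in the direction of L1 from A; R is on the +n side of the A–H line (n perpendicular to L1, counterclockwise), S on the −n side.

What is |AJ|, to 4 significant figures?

66.13

Tangency of A1 to both parallel lines with radius 20.4 puts R and S at A ± 20.4·n: R = (-17.26, 10.87), S = (17.26, -10.87). Equal radii place D and J the same way about H: D = H + 20.4·n = (16.26, 64.10), J = H − 20.4·n = (50.78, 42.35). Then |AJ| = |J − A| = 66.13.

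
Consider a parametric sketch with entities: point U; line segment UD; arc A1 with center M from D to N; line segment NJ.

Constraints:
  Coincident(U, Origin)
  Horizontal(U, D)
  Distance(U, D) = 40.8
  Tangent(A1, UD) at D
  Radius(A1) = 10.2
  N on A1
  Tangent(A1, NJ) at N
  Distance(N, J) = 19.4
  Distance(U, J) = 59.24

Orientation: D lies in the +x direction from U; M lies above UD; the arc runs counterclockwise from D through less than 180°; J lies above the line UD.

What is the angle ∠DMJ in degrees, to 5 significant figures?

150.91°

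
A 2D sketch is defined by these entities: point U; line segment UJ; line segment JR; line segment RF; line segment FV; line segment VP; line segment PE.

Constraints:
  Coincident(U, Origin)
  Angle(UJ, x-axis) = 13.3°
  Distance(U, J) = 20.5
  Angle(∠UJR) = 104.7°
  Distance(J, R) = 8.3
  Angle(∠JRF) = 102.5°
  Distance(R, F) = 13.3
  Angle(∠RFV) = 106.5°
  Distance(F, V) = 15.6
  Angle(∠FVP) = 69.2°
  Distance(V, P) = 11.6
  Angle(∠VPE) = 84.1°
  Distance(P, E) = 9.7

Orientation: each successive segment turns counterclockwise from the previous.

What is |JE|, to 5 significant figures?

10.312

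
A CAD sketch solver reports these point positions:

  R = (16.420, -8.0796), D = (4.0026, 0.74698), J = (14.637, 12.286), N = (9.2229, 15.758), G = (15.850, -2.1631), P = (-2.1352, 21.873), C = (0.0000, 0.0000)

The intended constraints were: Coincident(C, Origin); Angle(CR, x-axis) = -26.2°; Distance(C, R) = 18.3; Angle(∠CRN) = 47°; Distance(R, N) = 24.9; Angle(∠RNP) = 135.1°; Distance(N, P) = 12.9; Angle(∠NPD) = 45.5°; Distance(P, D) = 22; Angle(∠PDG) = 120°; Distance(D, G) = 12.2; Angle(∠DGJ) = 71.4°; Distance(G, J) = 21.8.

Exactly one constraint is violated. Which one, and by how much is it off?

Distance(G, J) = 21.8 — off by 7.30.

C = (0.00, 0.00) ✓; CR at -26.20° ✓; |CR| = 18.30 ✓; ∠CRN = 47.00° ✓; |RN| = 24.90 ✓; ∠RNP = 135.1° ✓; |NP| = 12.90 ✓; ∠NPD = 45.50° ✓; |PD| = 22.00 ✓; ∠PDG = 120.0° ✓; |DG| = 12.20 ✓; ∠DGJ = 71.40° ✓; |GJ| = 14.50 ✗.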